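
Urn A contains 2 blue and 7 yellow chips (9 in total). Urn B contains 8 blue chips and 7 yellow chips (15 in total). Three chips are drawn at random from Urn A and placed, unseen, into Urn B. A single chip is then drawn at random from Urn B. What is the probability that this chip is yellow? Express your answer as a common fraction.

14/27

Condition on how many of the transferred chips are yellow (from Urn A: 7 yellow of 9; then Urn B has 18 total).
  1 yellow: C(7,1)C(2,2)/C(9,3) = 1/12; then P = 8/18
  2 yellow: C(7,2)C(2,1)/C(9,3) = 1/2; then P = 9/18
  3 yellow: C(7,3)C(2,0)/C(9,3) = 5/12; then P = 10/18
P(yellow from Urn B) = 14/27 ≈ 0.5185.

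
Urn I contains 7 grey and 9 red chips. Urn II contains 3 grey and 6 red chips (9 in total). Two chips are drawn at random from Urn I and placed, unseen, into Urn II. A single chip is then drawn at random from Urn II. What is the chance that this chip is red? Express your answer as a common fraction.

Condition on how many of the transferred chips are red (from Urn I: 9 red of 16; then Urn II has 11 total).
  0 red: C(9,0)C(7,2)/C(16,2) = 7/40; then P = 6/11
  1 red: C(9,1)C(7,1)/C(16,2) = 21/40; then P = 7/11
  2 red: C(9,2)C(7,0)/C(16,2) = 3/10; then P = 8/11
P(red from Urn II) = 57/88 ≈ 0.6477.

57/88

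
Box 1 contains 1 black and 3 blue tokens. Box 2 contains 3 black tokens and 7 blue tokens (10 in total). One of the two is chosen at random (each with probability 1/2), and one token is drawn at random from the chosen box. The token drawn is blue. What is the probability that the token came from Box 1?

15/29

P(blue | Box 1) = 3/4; P(blue | Box 2) = 7/10.
P(blue) = 1/2·3/4 + 1/2·7/10 = 29/40.
By Bayes' rule, P(Box 1 | blue) = 3/8 / 29/40 = 15/29 ≈ 0.5172.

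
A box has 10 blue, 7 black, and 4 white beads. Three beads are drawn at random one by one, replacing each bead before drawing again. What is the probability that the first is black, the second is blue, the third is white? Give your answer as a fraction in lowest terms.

Multiply the conditional probability of each draw in order, with replacement (the composition resets each draw).
P = (7/21) · (10/21) · (4/21) = 40/1323 ≈ 0.0302.

40/1323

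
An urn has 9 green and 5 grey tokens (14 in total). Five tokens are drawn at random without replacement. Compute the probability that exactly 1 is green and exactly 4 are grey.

45/2002

Unordered draws without replacement: count favorable combinations over C(14,5).
Favorable = C(9,1) · C(5,4) = 45; total = C(14,5) = 2002.
P = 45/2002 = 45/2002 ≈ 0.0225.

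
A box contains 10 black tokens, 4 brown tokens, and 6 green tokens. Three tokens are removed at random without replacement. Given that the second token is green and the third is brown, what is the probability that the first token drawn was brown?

P(first=brown and the second token is green and the third is brown) = (4/20)·(6/19)·(3/18) = 1/95.
P(E) = Σ over first color = 2/57 + 1/95 + 1/57 = 6/95.
By Bayes, P(first=brown | E) = 1/95 / 6/95 = 1/6 ≈ 0.1667.

1/6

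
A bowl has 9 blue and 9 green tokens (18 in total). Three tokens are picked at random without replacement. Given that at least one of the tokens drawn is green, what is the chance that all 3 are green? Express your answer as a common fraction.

7/61

P(all 3 green) = C(9,3)/C(18,3) = 7/68; P(at least one green) = 1 − C(9,3)/C(18,3) = 61/68.
Since 'all 3 green' ⊆ 'at least one green', P(all 3 | at least one) = 7/68 / 61/68 = 7/61 ≈ 0.1148.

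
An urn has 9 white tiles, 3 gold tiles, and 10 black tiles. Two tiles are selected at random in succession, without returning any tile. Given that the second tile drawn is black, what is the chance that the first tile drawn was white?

3/7

P(first=white and the second tile drawn is black) = (9/22)·(10/21) = 15/77.
P(the second tile drawn is black) = Σ over first color = 15/77 + 5/77 + 15/77 = 5/11.
By Bayes, P(first=white | the second tile drawn is black) = 15/77 / 5/11 = 3/7 ≈ 0.4286.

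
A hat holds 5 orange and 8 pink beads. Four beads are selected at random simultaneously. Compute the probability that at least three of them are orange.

Sum the hypergeometric tail for j = 3,…,4 orange beads.
Favorable = C(5,3)·C(8,1) + C(5,4)·C(8,0) = 85; total = C(13,4) = 715.
P = 85/715 = 17/143 ≈ 0.1189.

17/143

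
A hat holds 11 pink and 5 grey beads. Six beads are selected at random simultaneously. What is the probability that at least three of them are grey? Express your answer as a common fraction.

Sum the hypergeometric tail for j = 3,…,5 grey beads.
Favorable = C(5,3)·C(11,3) + C(5,4)·C(11,2) + C(5,5)·C(11,1) = 1936; total = C(16,6) = 8008.
P = 1936/8008 = 22/91 ≈ 0.2418.

22/91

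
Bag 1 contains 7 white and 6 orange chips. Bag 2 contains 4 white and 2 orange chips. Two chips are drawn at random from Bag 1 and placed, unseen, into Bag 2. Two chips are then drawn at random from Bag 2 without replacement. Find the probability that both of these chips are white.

275/728

Condition on how many of the transferred chips are white (from Bag 1: 7 white of 13; then Bag 2 has 8 total).
  0 white: C(7,0)C(6,2)/C(13,2) = 5/26; then P = C(4,2)/C(8,2) = 3/14
  1 white: C(7,1)C(6,1)/C(13,2) = 7/13; then P = C(5,2)/C(8,2) = 5/14
  2 white: C(7,2)C(6,0)/C(13,2) = 7/26; then P = C(6,2)/C(8,2) = 15/28
P(both white) = 275/728 ≈ 0.3777.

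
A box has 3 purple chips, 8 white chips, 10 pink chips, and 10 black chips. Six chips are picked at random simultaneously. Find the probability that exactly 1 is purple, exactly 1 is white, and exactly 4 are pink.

80/11687

Unordered draws without replacement: count favorable combinations over C(31,6).
Favorable = C(3,1) · C(8,1) · C(10,4) · C(10,0) = 5040; total = C(31,6) = 736281.
P = 5040/736281 = 80/11687 ≈ 0.0068.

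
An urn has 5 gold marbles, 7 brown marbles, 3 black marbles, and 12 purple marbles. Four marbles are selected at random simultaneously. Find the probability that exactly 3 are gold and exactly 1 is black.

1/585

Unordered draws without replacement: count favorable combinations over C(27,4).
Favorable = C(5,3) · C(7,0) · C(3,1) · C(12,0) = 30; total = C(27,4) = 17550.
P = 30/17550 = 1/585 ≈ 0.0017.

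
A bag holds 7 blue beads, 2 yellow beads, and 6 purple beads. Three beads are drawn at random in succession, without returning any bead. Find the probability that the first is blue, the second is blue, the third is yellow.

Multiply the conditional probability of each draw in order, without replacement, so each draw removes one from its color and from the total.
P = (7/15) · (6/14) · (2/13) = 2/65 ≈ 0.0308.

2/65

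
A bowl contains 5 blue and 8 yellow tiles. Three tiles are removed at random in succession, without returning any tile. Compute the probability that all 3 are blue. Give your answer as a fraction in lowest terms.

5/143

Unordered draws without replacement: count favorable combinations over C(13,3).
Favorable = C(5,3) · C(8,0) = 10; total = C(13,3) = 286.
P = 10/286 = 5/143 ≈ 0.0350.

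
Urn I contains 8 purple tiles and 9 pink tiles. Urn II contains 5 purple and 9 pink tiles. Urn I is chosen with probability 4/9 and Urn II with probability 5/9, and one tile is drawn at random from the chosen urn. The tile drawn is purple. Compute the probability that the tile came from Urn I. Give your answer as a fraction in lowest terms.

448/873

P(purple | Urn I) = 8/17; P(purple | Urn II) = 5/14.
P(purple) = 4/9·8/17 + 5/9·5/14 = 97/238.
By Bayes' rule, P(Urn I | purple) = 32/153 / 97/238 = 448/873 ≈ 0.5132.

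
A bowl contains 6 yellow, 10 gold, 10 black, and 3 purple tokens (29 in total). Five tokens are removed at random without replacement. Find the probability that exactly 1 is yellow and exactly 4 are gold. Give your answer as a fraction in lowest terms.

Unordered draws without replacement: count favorable combinations over C(29,5).
Favorable = C(6,1) · C(10,4) · C(10,0) · C(3,0) = 1260; total = C(29,5) = 118755.
P = 1260/118755 = 4/377 ≈ 0.0106.

4/377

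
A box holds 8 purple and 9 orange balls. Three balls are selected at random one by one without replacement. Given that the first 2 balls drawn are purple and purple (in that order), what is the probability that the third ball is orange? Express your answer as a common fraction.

3/5

After removing 2 purple, the box has 9 orange out of 15 remaining.
P(third is orange | given) = 9/15 = 3/5 ≈ 0.6000.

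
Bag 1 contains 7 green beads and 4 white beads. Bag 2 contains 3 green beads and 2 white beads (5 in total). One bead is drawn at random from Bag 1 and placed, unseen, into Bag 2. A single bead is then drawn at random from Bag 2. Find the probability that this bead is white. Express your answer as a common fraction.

13/33

Condition on how many of the transferred beads are white (from Bag 1: 4 white of 11; then Bag 2 has 6 total).
  0 white: C(4,0)C(7,1)/C(11,1) = 7/11; then P = 2/6
  1 white: C(4,1)C(7,0)/C(11,1) = 4/11; then P = 3/6
P(white from Bag 2) = 13/33 ≈ 0.3939.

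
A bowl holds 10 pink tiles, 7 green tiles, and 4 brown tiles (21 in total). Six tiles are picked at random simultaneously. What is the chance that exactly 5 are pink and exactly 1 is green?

Unordered draws without replacement: count favorable combinations over C(21,6).
Favorable = C(10,5) · C(7,1) · C(4,0) = 1764; total = C(21,6) = 54264.
P = 1764/54264 = 21/646 ≈ 0.0325.

21/646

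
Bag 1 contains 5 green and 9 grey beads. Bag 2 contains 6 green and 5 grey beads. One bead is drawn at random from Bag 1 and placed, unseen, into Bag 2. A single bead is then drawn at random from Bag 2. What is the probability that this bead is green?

89/168

Condition on how many of the transferred beads are green (from Bag 1: 5 green of 14; then Bag 2 has 12 total).
  0 green: C(5,0)C(9,1)/C(14,1) = 9/14; then P = 6/12
  1 green: C(5,1)C(9,0)/C(14,1) = 5/14; then P = 7/12
P(green from Bag 2) = 89/168 ≈ 0.5298.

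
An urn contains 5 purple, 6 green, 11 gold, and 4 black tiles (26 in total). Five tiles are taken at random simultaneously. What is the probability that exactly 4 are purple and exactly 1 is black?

Unordered draws without replacement: count favorable combinations over C(26,5).
Favorable = C(5,4) · C(6,0) · C(11,0) · C(4,1) = 20; total = C(26,5) = 65780.
P = 20/65780 = 1/3289 ≈ 0.0003.

1/3289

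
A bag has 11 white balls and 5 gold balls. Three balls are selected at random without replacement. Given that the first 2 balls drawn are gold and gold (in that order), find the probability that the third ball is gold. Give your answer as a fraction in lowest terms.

After removing 2 gold, the bag has 3 gold out of 14 remaining.
P(third is gold | given) = 3/14 ≈ 0.2143.

3/14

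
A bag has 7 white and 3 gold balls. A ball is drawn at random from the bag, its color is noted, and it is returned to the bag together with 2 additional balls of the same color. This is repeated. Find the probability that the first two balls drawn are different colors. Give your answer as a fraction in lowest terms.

Either white then gold, or gold then white; after the first draw the total is 12.
P = (7/10)·(3/12) + (3/10)·(7/12) = 7/20 ≈ 0.3500.

7/20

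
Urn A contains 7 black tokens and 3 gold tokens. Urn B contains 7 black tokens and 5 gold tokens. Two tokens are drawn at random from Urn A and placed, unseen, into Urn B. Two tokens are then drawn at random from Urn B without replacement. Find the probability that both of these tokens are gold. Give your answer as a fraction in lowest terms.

Condition on how many of the transferred tokens are gold (from Urn A: 3 gold of 10; then Urn B has 14 total).
  0 gold: C(3,0)C(7,2)/C(10,2) = 7/15; then P = C(5,2)/C(14,2) = 10/91
  1 gold: C(3,1)C(7,1)/C(10,2) = 7/15; then P = C(6,2)/C(14,2) = 15/91
  2 gold: C(3,2)C(7,0)/C(10,2) = 1/15; then P = C(7,2)/C(14,2) = 3/13
P(both gold) = 28/195 ≈ 0.1436.

28/195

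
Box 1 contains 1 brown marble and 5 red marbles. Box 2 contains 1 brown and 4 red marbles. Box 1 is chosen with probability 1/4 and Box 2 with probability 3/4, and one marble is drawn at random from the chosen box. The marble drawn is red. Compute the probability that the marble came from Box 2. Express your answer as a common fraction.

P(red | Box 1) = 5/6; P(red | Box 2) = 4/5.
P(red) = 1/4·5/6 + 3/4·4/5 = 97/120.
By Bayes' rule, P(Box 2 | red) = 3/5 / 97/120 = 72/97 ≈ 0.7423.

72/97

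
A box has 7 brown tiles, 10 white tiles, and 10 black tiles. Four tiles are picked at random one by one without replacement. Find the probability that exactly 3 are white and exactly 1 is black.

Unordered draws without replacement: count favorable combinations over C(27,4).
Favorable = C(7,0) · C(10,3) · C(10,1) = 1200; total = C(27,4) = 17550.
P = 1200/17550 = 8/117 ≈ 0.0684.

8/117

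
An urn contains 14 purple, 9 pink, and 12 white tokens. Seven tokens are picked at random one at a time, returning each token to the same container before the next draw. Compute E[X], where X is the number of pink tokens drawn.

9/5

By linearity of expectation, E[X] = Σ P(draw i is pink); each independent draw has P(pink) = 9/35.
E[X] = 7 · 9/35 = 9/5 ≈ 1.8000.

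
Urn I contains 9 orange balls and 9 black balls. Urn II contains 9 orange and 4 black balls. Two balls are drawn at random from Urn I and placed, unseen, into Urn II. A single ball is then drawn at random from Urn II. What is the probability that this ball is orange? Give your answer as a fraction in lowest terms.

2/3

Condition on how many of the transferred balls are orange (from Urn I: 9 orange of 18; then Urn II has 15 total).
  0 orange: C(9,0)C(9,2)/C(18,2) = 4/17; then P = 9/15
  1 orange: C(9,1)C(9,1)/C(18,2) = 9/17; then P = 10/15
  2 orange: C(9,2)C(9,0)/C(18,2) = 4/17; then P = 11/15
P(orange from Urn II) = 2/3 ≈ 0.6667.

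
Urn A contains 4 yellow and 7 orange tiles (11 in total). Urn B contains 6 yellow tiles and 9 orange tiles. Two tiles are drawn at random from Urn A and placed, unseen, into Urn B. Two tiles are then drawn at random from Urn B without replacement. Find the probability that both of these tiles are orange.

Condition on how many of the transferred tiles are orange (from Urn A: 7 orange of 11; then Urn B has 17 total).
  0 orange: C(7,0)C(4,2)/C(11,2) = 6/55; then P = C(9,2)/C(17,2) = 9/34
  1 orange: C(7,1)C(4,1)/C(11,2) = 28/55; then P = C(10,2)/C(17,2) = 45/136
  2 orange: C(7,2)C(4,0)/C(11,2) = 21/55; then P = C(11,2)/C(17,2) = 55/136
P(both orange) = 2631/7480 ≈ 0.3517.

2631/7480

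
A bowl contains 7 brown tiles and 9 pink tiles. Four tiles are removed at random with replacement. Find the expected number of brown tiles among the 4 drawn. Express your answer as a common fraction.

7/4

By linearity of expectation, E[X] = Σ P(draw i is brown); each independent draw has P(brown) = 7/16.
E[X] = 4 · 7/16 = 7/4 ≈ 1.7500.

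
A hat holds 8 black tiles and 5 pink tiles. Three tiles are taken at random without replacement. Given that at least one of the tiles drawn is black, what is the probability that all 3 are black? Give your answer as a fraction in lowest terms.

P(all 3 black) = C(8,3)/C(13,3) = 28/143; P(at least one black) = 1 − C(5,3)/C(13,3) = 138/143.
Since 'all 3 black' ⊆ 'at least one black', P(all 3 | at least one) = 28/143 / 138/143 = 14/69 ≈ 0.2029.

14/69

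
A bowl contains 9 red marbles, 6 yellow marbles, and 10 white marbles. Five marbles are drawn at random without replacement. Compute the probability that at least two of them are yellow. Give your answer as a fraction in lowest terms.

Sum the hypergeometric tail for j = 2,…,5 yellow marbles.
Favorable = C(6,2)·C(19,3) + C(6,3)·C(19,2) + C(6,4)·C(19,1) + C(6,5)·C(19,0) = 18246; total = C(25,5) = 53130.
P = 18246/53130 = 3041/8855 ≈ 0.3434.

3041/8855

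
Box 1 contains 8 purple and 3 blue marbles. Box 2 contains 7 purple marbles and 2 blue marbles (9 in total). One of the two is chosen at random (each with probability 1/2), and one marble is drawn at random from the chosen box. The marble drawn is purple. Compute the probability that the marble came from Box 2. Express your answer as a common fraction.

P(purple | Box 1) = 8/11; P(purple | Box 2) = 7/9.
P(purple) = 1/2·8/11 + 1/2·7/9 = 149/198.
By Bayes' rule, P(Box 2 | purple) = 7/18 / 149/198 = 77/149 ≈ 0.5168.

77/149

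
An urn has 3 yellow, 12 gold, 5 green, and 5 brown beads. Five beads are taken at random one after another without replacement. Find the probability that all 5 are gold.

12/805

Unordered draws without replacement: count favorable combinations over C(25,5).
Favorable = C(3,0) · C(12,5) · C(5,0) · C(5,0) = 792; total = C(25,5) = 53130.
P = 792/53130 = 12/805 ≈ 0.0149.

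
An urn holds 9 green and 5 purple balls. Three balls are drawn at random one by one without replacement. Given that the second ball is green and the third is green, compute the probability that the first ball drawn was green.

P(first=green and the second ball is green and the third is green) = (9/14)·(8/13)·(7/12) = 3/13.
P(E) = Σ over first color = 3/13 + 15/91 = 36/91.
By Bayes, P(first=green | E) = 3/13 / 36/91 = 7/12 ≈ 0.5833.

7/12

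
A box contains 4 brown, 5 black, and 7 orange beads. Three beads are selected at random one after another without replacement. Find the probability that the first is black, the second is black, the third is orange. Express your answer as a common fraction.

1/24

Multiply the conditional probability of each draw in order, without replacement, so each draw removes one from its color and from the total.
P = (5/16) · (4/15) · (7/14) = 1/24 ≈ 0.0417.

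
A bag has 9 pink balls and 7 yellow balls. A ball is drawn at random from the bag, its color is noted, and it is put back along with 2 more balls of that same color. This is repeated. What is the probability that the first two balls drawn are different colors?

Either pink then yellow, or yellow then pink; after the first draw the total is 18.
P = (9/16)·(7/18) + (7/16)·(9/18) = 7/16 ≈ 0.4375.

7/16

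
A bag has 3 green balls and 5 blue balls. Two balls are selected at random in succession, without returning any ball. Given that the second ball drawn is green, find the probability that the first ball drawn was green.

2/7

P(first=green and the second ball drawn is green) = (3/8)·(2/7) = 3/28.
P(the second ball drawn is green) = Σ over first color = 3/28 + 15/56 = 3/8.
By Bayes, P(first=green | the second ball drawn is green) = 3/28 / 3/8 = 2/7 ≈ 0.2857.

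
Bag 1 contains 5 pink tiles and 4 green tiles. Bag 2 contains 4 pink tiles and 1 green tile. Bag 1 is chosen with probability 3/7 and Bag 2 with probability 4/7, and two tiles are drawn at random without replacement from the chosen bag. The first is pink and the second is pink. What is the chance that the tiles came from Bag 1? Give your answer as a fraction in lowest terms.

25/97

P(E | Bag 1) = 5/18; P(E | Bag 2) = 3/5.
P(E) = 3/7·5/18 + 4/7·3/5 = 97/210.
By Bayes' rule, P(Bag 1 | E) = 5/42 / 97/210 = 25/97 ≈ 0.2577.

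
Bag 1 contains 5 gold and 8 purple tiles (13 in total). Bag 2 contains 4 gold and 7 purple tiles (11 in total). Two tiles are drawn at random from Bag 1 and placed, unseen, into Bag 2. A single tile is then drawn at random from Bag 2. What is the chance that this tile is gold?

Condition on how many of the transferred tiles are gold (from Bag 1: 5 gold of 13; then Bag 2 has 13 total).
  0 gold: C(5,0)C(8,2)/C(13,2) = 14/39; then P = 4/13
  1 gold: C(5,1)C(8,1)/C(13,2) = 20/39; then P = 5/13
  2 gold: C(5,2)C(8,0)/C(13,2) = 5/39; then P = 6/13
P(gold from Bag 2) = 62/169 ≈ 0.3669.

62/169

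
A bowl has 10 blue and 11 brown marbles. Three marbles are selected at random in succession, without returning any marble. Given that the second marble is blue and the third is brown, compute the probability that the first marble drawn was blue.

P(first=blue and the second marble is blue and the third is brown) = (10/21)·(9/20)·(11/19) = 33/266.
P(E) = Σ over first color = 33/266 + 55/399 = 11/42.
By Bayes, P(first=blue | E) = 33/266 / 11/42 = 9/19 ≈ 0.4737.

9/19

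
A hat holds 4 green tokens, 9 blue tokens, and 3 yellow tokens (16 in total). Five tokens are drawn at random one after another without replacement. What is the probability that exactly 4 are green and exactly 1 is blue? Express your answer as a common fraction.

3/1456

Unordered draws without replacement: count favorable combinations over C(16,5).
Favorable = C(4,4) · C(9,1) · C(3,0) = 9; total = C(16,5) = 4368.
P = 9/4368 = 3/1456 ≈ 0.0021.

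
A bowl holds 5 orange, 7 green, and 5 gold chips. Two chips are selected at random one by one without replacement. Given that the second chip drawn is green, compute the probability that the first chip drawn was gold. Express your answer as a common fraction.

5/16

P(first=gold and the second chip drawn is green) = (5/17)·(7/16) = 35/272.
P(the second chip drawn is green) = Σ over first color = 35/272 + 21/136 + 35/272 = 7/17.
By Bayes, P(first=gold | the second chip drawn is green) = 35/272 / 7/17 = 5/16 ≈ 0.3125.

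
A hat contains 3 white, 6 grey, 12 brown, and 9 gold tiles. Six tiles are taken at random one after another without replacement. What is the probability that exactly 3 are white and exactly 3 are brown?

Unordered draws without replacement: count favorable combinations over C(30,6).
Favorable = C(3,3) · C(6,0) · C(12,3) · C(9,0) = 220; total = C(30,6) = 593775.
P = 220/593775 = 44/118755 ≈ 0.0004.

44/118755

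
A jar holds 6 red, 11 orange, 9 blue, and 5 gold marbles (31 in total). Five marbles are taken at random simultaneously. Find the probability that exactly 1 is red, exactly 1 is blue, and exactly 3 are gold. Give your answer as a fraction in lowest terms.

20/6293

Unordered draws without replacement: count favorable combinations over C(31,5).
Favorable = C(6,1) · C(11,0) · C(9,1) · C(5,3) = 540; total = C(31,5) = 169911.
P = 540/169911 = 20/6293 ≈ 0.0032.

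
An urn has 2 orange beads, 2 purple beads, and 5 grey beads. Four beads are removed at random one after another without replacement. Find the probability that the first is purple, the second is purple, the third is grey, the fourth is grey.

Multiply the conditional probability of each draw in order, without replacement, so each draw removes one from its color and from the total.
P = (2/9) · (1/8) · (5/7) · (4/6) = 5/378 ≈ 0.0132.

5/378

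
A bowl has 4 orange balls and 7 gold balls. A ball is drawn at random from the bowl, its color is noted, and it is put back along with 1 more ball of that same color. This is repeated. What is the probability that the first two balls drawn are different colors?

14/33

Either orange then gold, or gold then orange; after the first draw the total is 12.
P = (4/11)·(7/12) + (7/11)·(4/12) = 14/33 ≈ 0.4242.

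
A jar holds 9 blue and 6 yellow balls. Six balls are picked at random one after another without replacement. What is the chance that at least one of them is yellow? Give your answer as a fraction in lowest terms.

703/715

Use the complement: P(at least one yellow) = 1 − P(no yellow).
P(none) = C(9,6)/C(15,6) = 84/5005.
So P = 1 − 84/5005 = 703/715 ≈ 0.9832.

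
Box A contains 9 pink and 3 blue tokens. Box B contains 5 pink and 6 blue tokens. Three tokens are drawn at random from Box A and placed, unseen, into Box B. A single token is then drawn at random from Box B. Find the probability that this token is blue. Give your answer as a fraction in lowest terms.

27/56

Condition on how many of the transferred tokens are blue (from Box A: 3 blue of 12; then Box B has 14 total).
  0 blue: C(3,0)C(9,3)/C(12,3) = 21/55; then P = 6/14
  1 blue: C(3,1)C(9,2)/C(12,3) = 27/55; then P = 7/14
  2 blue: C(3,2)C(9,1)/C(12,3) = 27/220; then P = 8/14
  3 blue: C(3,3)C(9,0)/C(12,3) = 1/220; then P = 9/14
P(blue from Box B) = 27/56 ≈ 0.4821.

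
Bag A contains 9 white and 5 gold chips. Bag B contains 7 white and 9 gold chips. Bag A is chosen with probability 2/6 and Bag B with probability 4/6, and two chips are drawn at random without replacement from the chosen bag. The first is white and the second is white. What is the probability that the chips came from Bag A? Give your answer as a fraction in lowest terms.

P(E | Bag A) = 36/91; P(E | Bag B) = 7/40.
P(E) = 1/3·36/91 + 2/3·7/40 = 1357/5460.
By Bayes' rule, P(Bag A | E) = 12/91 / 1357/5460 = 720/1357 ≈ 0.5306.

720/1357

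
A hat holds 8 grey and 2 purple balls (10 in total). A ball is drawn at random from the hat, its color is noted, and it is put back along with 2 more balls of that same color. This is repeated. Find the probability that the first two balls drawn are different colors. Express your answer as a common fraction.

4/15

Either purple then grey, or grey then purple; after the first draw the total is 12.
P = (2/10)·(8/12) + (8/10)·(2/12) = 4/15 ≈ 0.2667.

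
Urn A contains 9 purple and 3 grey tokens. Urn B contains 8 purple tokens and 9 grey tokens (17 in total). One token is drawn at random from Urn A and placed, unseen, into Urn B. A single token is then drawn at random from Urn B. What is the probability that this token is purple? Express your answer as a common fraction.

35/72

Condition on how many of the transferred tokens are purple (from Urn A: 9 purple of 12; then Urn B has 18 total).
  0 purple: C(9,0)C(3,1)/C(12,1) = 1/4; then P = 8/18
  1 purple: C(9,1)C(3,0)/C(12,1) = 3/4; then P = 9/18
P(purple from Urn B) = 35/72 ≈ 0.4861.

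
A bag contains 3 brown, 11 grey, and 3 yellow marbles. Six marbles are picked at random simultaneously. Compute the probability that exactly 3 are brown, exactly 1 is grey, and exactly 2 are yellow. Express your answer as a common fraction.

33/12376

Unordered draws without replacement: count favorable combinations over C(17,6).
Favorable = C(3,3) · C(11,1) · C(3,2) = 33; total = C(17,6) = 12376.
P = 33/12376 = 33/12376 ≈ 0.0027.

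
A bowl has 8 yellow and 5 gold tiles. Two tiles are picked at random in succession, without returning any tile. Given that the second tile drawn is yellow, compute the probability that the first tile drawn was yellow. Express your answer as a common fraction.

P(first=yellow and the second tile drawn is yellow) = (8/13)·(7/12) = 14/39.
P(the second tile drawn is yellow) = Σ over first color = 14/39 + 10/39 = 8/13.
By Bayes, P(first=yellow | the second tile drawn is yellow) = 14/39 / 8/13 = 7/12 ≈ 0.5833.

7/12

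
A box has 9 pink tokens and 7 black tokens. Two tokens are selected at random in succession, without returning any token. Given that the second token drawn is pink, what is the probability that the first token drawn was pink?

P(first=pink and the second token drawn is pink) = (9/16)·(8/15) = 3/10.
P(the second token drawn is pink) = Σ over first color = 3/10 + 21/80 = 9/16.
By Bayes, P(first=pink | the second token drawn is pink) = 3/10 / 9/16 = 8/15 ≈ 0.5333.

8/15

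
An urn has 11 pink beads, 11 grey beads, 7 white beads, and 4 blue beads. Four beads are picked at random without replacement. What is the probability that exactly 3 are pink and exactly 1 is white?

Unordered draws without replacement: count favorable combinations over C(33,4).
Favorable = C(11,3) · C(11,0) · C(7,1) · C(4,0) = 1155; total = C(33,4) = 40920.
P = 1155/40920 = 7/248 ≈ 0.0282.

7/248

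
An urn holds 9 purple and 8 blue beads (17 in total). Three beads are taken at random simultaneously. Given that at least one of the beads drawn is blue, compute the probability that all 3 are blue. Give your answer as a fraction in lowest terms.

14/149

P(all 3 blue) = C(8,3)/C(17,3) = 7/85; P(at least one blue) = 1 − C(9,3)/C(17,3) = 149/170.
Since 'all 3 blue' ⊆ 'at least one blue', P(all 3 | at least one) = 7/85 / 149/170 = 14/149 ≈ 0.0940.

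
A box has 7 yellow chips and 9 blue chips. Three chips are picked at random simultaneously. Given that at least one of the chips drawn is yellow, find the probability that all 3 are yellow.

P(all 3 yellow) = C(7,3)/C(16,3) = 1/16; P(at least one yellow) = 1 − C(9,3)/C(16,3) = 17/20.
Since 'all 3 yellow' ⊆ 'at least one yellow', P(all 3 | at least one) = 1/16 / 17/20 = 5/68 ≈ 0.0735.

5/68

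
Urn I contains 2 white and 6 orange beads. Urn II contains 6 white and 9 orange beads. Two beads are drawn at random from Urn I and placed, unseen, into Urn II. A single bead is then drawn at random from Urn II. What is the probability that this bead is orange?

21/34

Condition on how many of the transferred beads are orange (from Urn I: 6 orange of 8; then Urn II has 17 total).
  0 orange: C(6,0)C(2,2)/C(8,2) = 1/28; then P = 9/17
  1 orange: C(6,1)C(2,1)/C(8,2) = 3/7; then P = 10/17
  2 orange: C(6,2)C(2,0)/C(8,2) = 15/28; then P = 11/17
P(orange from Urn II) = 21/34 ≈ 0.6176.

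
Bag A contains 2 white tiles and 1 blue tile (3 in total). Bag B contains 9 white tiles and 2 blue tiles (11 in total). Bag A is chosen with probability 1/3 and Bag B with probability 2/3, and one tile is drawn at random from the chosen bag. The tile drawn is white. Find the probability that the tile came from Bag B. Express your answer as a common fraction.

P(white | Bag A) = 2/3; P(white | Bag B) = 9/11.
P(white) = 1/3·2/3 + 2/3·9/11 = 76/99.
By Bayes' rule, P(Bag B | white) = 6/11 / 76/99 = 27/38 ≈ 0.7105.

27/38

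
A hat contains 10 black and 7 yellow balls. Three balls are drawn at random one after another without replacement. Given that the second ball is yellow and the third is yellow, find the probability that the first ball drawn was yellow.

P(first=yellow and the second ball is yellow and the third is yellow) = (7/17)·(6/16)·(5/15) = 7/136.
P(E) = Σ over first color = 7/68 + 7/136 = 21/136.
By Bayes, P(first=yellow | E) = 7/136 / 21/136 = 1/3 ≈ 0.3333.

1/3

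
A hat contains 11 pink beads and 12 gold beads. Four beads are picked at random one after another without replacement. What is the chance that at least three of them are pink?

Sum the hypergeometric tail for j = 3,…,4 pink beads.
Favorable = C(11,3)·C(12,1) + C(11,4)·C(12,0) = 2310; total = C(23,4) = 8855.
P = 2310/8855 = 6/23 ≈ 0.2609.

6/23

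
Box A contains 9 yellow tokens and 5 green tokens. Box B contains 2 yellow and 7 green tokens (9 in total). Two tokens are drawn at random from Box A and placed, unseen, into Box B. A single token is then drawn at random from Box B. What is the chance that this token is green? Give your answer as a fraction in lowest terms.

54/77

Condition on how many of the transferred tokens are green (from Box A: 5 green of 14; then Box B has 11 total).
  0 green: C(5,0)C(9,2)/C(14,2) = 36/91; then P = 7/11
  1 green: C(5,1)C(9,1)/C(14,2) = 45/91; then P = 8/11
  2 green: C(5,2)C(9,0)/C(14,2) = 10/91; then P = 9/11
P(green from Box B) = 54/77 ≈ 0.7013.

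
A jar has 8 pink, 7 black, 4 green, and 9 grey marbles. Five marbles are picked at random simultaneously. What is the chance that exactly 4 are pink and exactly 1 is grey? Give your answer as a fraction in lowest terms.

Unordered draws without replacement: count favorable combinations over C(28,5).
Favorable = C(8,4) · C(7,0) · C(4,0) · C(9,1) = 630; total = C(28,5) = 98280.
P = 630/98280 = 1/156 ≈ 0.0064.

1/156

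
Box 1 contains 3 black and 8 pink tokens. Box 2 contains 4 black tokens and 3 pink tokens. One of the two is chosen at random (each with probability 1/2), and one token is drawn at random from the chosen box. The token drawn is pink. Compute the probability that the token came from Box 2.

33/89

P(pink | Box 1) = 8/11; P(pink | Box 2) = 3/7.
P(pink) = 1/2·8/11 + 1/2·3/7 = 89/154.
By Bayes' rule, P(Box 2 | pink) = 3/14 / 89/154 = 33/89 ≈ 0.3708.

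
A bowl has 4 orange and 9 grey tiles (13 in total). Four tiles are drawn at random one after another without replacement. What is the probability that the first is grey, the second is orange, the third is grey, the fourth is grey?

Multiply the conditional probability of each draw in order, without replacement, so each draw removes one from its color and from the total.
P = (9/13) · (4/12) · (8/11) · (7/10) = 84/715 ≈ 0.1175.

84/715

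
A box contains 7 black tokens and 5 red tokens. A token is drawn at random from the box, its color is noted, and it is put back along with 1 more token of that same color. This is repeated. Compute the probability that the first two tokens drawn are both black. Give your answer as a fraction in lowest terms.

14/39

After a black draw the box holds 8 black out of 13.
P = (7/12)·(8/13) = 14/39 ≈ 0.3590.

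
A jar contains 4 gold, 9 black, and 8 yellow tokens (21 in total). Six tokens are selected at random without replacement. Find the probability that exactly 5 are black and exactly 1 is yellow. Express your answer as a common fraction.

Unordered draws without replacement: count favorable combinations over C(21,6).
Favorable = C(4,0) · C(9,5) · C(8,1) = 1008; total = C(21,6) = 54264.
P = 1008/54264 = 6/323 ≈ 0.0186.

6/323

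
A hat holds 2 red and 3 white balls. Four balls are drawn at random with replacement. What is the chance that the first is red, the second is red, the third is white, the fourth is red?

Multiply the conditional probability of each draw in order, with replacement (the composition resets each draw).
P = (2/5) · (2/5) · (3/5) · (2/5) = 24/625 ≈ 0.0384.

24/625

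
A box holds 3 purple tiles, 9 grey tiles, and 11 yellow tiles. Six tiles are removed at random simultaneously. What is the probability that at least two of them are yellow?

Sum the hypergeometric tail for j = 2,…,6 yellow tiles.
Favorable = C(11,2)·C(12,4) + C(11,3)·C(12,3) + C(11,4)·C(12,2) + C(11,5)·C(12,1) + C(11,6)·C(12,0) = 91311; total = C(23,6) = 100947.
P = 91311/100947 = 2767/3059 ≈ 0.9045.

2767/3059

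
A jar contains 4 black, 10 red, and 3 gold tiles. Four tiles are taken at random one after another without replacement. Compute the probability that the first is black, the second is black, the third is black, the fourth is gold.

Multiply the conditional probability of each draw in order, without replacement, so each draw removes one from its color and from the total.
P = (4/17) · (3/16) · (2/15) · (3/14) = 3/2380 ≈ 0.0013.

3/2380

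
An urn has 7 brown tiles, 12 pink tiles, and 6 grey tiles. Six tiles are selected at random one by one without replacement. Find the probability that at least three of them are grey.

1103/8855

Sum the hypergeometric tail for j = 3,…,6 grey tiles.
Favorable = C(6,3)·C(19,3) + C(6,4)·C(19,2) + C(6,5)·C(19,1) + C(6,6)·C(19,0) = 22060; total = C(25,6) = 177100.
P = 22060/177100 = 1103/8855 ≈ 0.1246.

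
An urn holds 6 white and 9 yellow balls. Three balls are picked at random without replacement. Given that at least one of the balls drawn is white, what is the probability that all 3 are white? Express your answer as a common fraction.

P(all 3 white) = C(6,3)/C(15,3) = 4/91; P(at least one white) = 1 − C(9,3)/C(15,3) = 53/65.
Since 'all 3 white' ⊆ 'at least one white', P(all 3 | at least one) = 4/91 / 53/65 = 20/371 ≈ 0.0539.

20/371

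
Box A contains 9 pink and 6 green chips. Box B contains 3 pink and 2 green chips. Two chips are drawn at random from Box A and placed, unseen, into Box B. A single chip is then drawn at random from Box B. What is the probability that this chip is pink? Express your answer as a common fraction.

3/5

Condition on how many of the transferred chips are pink (from Box A: 9 pink of 15; then Box B has 7 total).
  0 pink: C(9,0)C(6,2)/C(15,2) = 1/7; then P = 3/7
  1 pink: C(9,1)C(6,1)/C(15,2) = 18/35; then P = 4/7
  2 pink: C(9,2)C(6,0)/C(15,2) = 12/35; then P = 5/7
P(pink from Box B) = 3/5 ≈ 0.6000.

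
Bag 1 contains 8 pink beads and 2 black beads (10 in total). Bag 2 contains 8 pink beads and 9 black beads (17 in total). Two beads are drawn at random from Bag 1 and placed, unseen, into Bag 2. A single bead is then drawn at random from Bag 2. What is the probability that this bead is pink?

48/95

Condition on how many of the transferred beads are pink (from Bag 1: 8 pink of 10; then Bag 2 has 19 total).
  0 pink: C(8,0)C(2,2)/C(10,2) = 1/45; then P = 8/19
  1 pink: C(8,1)C(2,1)/C(10,2) = 16/45; then P = 9/19
  2 pink: C(8,2)C(2,0)/C(10,2) = 28/45; then P = 10/19
P(pink from Bag 2) = 48/95 ≈ 0.5053.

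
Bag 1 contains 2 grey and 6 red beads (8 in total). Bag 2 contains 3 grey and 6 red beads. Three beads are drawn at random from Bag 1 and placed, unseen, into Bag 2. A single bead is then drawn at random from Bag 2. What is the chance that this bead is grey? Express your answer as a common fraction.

Condition on how many of the transferred beads are grey (from Bag 1: 2 grey of 8; then Bag 2 has 12 total).
  0 grey: C(2,0)C(6,3)/C(8,3) = 5/14; then P = 3/12
  1 grey: C(2,1)C(6,2)/C(8,3) = 15/28; then P = 4/12
  2 grey: C(2,2)C(6,1)/C(8,3) = 3/28; then P = 5/12
P(grey from Bag 2) = 5/16 ≈ 0.3125.

5/16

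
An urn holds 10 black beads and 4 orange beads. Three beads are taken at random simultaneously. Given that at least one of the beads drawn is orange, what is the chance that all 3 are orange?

P(all 3 orange) = C(4,3)/C(14,3) = 1/91; P(at least one orange) = 1 − C(10,3)/C(14,3) = 61/91.
Since 'all 3 orange' ⊆ 'at least one orange', P(all 3 | at least one) = 1/91 / 61/91 = 1/61 ≈ 0.0164.

1/61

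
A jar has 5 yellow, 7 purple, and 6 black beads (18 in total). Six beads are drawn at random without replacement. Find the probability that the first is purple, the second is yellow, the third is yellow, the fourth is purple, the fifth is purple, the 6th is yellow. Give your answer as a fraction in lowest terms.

Multiply the conditional probability of each draw in order, without replacement, so each draw removes one from its color and from the total.
P = (7/18) · (5/17) · (4/16) · (6/15) · (5/14) · (3/13) = 5/5304 ≈ 0.0009.

5/5304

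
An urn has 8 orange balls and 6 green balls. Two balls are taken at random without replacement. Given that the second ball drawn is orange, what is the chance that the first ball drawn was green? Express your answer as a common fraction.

6/13

P(first=green and the second ball drawn is orange) = (6/14)·(8/13) = 24/91.
P(the second ball drawn is orange) = Σ over first color = 4/13 + 24/91 = 4/7.
By Bayes, P(first=green | the second ball drawn is orange) = 24/91 / 4/7 = 6/13 ≈ 0.4615.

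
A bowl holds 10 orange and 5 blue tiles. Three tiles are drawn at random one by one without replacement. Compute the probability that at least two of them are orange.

Sum the hypergeometric tail for j = 2,…,3 orange tiles.
Favorable = C(10,2)·C(5,1) + C(10,3)·C(5,0) = 345; total = C(15,3) = 455.
P = 345/455 = 69/91 ≈ 0.7582.

69/91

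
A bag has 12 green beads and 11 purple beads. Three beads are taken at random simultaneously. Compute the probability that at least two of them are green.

Sum the hypergeometric tail for j = 2,…,3 green beads.
Favorable = C(12,2)·C(11,1) + C(12,3)·C(11,0) = 946; total = C(23,3) = 1771.
P = 946/1771 = 86/161 ≈ 0.5342.

86/161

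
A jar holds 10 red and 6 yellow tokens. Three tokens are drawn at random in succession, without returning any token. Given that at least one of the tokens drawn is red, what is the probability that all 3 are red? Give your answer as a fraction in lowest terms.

2/9

P(all 3 red) = C(10,3)/C(16,3) = 3/14; P(at least one red) = 1 − C(6,3)/C(16,3) = 27/28.
Since 'all 3 red' ⊆ 'at least one red', P(all 3 | at least one) = 3/14 / 27/28 = 2/9 ≈ 0.2222.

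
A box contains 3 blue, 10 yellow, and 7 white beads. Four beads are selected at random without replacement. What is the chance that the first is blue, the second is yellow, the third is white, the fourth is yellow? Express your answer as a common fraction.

Multiply the conditional probability of each draw in order, without replacement, so each draw removes one from its color and from the total.
P = (3/20) · (10/19) · (7/18) · (9/17) = 21/1292 ≈ 0.0163.

21/1292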